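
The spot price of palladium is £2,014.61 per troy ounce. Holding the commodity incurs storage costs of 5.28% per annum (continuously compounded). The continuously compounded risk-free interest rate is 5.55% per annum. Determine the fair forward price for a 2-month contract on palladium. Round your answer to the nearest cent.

Net carry = r + u − y = 0.0555 + 0.0528 − 0.0000 = 0.1083
F = S·e^((r+u−y)T) = 2014.61 · e^(0.1083 × 2/12) = 2014.61 · e^0.01805000
= 2014.61 × 1.01821389 = £2,051.30 per troy ounce

£2,051.30 per troy ounce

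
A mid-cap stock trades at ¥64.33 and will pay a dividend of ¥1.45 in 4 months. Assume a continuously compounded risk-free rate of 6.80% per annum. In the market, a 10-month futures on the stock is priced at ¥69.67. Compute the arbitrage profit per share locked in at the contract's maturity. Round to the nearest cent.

¥3.09 per share

PV(dividends) I = 1.45·e^(−0.0680·4/12) = 1.4175
Fair futures F* = (S − I)·e^(rT) = (64.33 − 1.4175)·e^0.056667 = 62.9125 × 1.058303 = 66.5805
Market ¥69.67 > fair 66.5805: forward overpriced → cash-and-carry (borrow at r, buy the stock and collect the dividends, short the forward).
Profit at T = |F_mkt − F*| = |69.67 − 66.5805| = ¥3.09 per share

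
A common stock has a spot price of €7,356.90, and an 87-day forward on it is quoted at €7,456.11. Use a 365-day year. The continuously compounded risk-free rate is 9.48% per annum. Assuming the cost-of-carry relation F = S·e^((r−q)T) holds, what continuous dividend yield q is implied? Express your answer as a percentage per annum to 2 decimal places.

From F = S·e^((r−q)T): (r − q) = ln(F/S)/T
ln(7456.11/7356.90) = ln(1.013485) = 0.013395
(r − q) = 0.013395 / (87/365) = 0.056197
q = r − ln(F/S)/T = 0.0948 − 0.056197 = 0.038603
q = 3.86%

3.86%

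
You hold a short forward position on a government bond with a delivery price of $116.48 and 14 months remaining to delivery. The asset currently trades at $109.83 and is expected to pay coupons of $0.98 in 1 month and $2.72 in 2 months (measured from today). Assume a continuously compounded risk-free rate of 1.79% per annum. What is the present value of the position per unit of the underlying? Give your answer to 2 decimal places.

$7.93

PV(remaining coupons) I = 0.98·e^(−0.0179·1/12) + 2.72·e^(−0.0179·2/12) = 3.6904
Current forward F = (S − I)·e^(rT) = (109.83 − 3.6904)·e^(0.0179·14/12) = 106.1396 × 1.021103 = 108.3795
Value (long) = (F − K)·e^(−rT) = (108.3795 − 116.48) × 0.979333 = -7.9331
Short position value = −(long value) = $7.93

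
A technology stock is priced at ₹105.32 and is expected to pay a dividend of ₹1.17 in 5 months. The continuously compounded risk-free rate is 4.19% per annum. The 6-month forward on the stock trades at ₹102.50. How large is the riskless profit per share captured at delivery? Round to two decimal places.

₹3.88 per share

PV(dividends) I = 1.17·e^(−0.0419·5/12) = 1.1498
Fair forward F* = (S − I)·e^(rT) = (105.32 − 1.1498)·e^0.020950 = 104.1702 × 1.021171 = 106.3756
Market ₹102.50 < fair 106.3756: forward underpriced → reverse cash-and-carry (short the stock, invest proceeds at r, pay the dividends, go long the forward).
Profit at T = |F_mkt − F*| = |102.50 − 106.3756| = ₹3.88 per share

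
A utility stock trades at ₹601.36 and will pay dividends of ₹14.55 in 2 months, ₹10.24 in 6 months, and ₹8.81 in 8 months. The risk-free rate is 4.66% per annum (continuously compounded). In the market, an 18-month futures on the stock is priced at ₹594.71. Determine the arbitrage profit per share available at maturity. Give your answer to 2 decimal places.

₹14.82 per share

PV(dividends) I = 14.55·e^(−0.0466·2/12) + 10.24·e^(−0.0466·6/12) + 8.81·e^(−0.0466·8/12) = 32.9821
Fair futures F* = (S − I)·e^(rT) = (601.36 − 32.9821)·e^0.069900 = 568.3779 × 1.072401 = 609.5290
Market ₹594.71 < fair 609.5290: forward underpriced → reverse cash-and-carry (short the stock, invest proceeds at r, pay the dividends, go long the forward).
Profit at T = |F_mkt − F*| = |594.71 − 609.5290| = ₹14.82 per share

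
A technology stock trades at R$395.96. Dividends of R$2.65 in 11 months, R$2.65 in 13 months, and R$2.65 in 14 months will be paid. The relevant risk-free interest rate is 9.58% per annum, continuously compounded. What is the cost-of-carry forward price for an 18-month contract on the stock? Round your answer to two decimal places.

PV(dividends) I = 2.65·e^(−0.0958·11/12) + 2.65·e^(−0.0958·13/12) + 2.65·e^(−0.0958·14/12)
I = 2.4272 + 2.3888 + 2.3698 = 7.1858
F = (S − I)·e^(rT) = (395.96 − 7.1858) · e^(0.0958·18/12)
= 388.7742 · e^0.143700 = 388.7742 × 1.154538 = R$448.85

R$448.85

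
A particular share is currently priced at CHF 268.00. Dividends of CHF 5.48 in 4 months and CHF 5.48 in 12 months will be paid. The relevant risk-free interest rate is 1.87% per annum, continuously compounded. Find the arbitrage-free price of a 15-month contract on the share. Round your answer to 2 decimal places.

CHF 263.26

PV(dividends) I = 5.48·e^(−0.0187·4/12) + 5.48·e^(−0.0187·12/12)
I = 5.4459 + 5.3785 = 10.8244
F = (S − I)·e^(rT) = (268.00 − 10.8244) · e^(0.0187·15/12)
= 257.1756 · e^0.023375 = 257.1756 × 1.023650 = CHF 263.26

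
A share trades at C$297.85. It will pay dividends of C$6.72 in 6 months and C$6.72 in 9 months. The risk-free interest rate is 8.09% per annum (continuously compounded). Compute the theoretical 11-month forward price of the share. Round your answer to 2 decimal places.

PV(dividends) I = 6.72·e^(−0.0809·6/12) + 6.72·e^(−0.0809·9/12)
I = 6.4536 + 6.3244 = 12.7780
F = (S − I)·e^(rT) = (297.85 − 12.7780) · e^(0.0809·11/12)
= 285.0720 · e^0.074158 = 285.0720 × 1.076977 = C$307.02

C$307.02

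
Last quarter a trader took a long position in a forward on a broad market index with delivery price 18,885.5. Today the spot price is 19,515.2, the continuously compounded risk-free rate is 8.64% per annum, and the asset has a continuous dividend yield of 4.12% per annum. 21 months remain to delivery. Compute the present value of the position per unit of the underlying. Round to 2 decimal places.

Current fair forward for the remaining 21 months: F = S·e^((r − q)·T), (r − q) = 0.0864 − 0.0412 = 0.0452
F = 19515.2 · e^(0.0452 × 21/12) = 19515.2 × 1.08231255 = 21121.5459
Value of long forward = (F − K)·e^(−rT) = (21121.5459 − 18885.5) · e^(−0.0864·21/12)
= 2236.0459 × 0.85967575 = 1922.27

1922.27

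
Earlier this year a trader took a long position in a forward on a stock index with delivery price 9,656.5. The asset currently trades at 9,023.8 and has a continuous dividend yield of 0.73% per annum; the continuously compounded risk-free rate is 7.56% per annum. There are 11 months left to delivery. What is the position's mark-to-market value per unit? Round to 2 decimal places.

Current fair forward for the remaining 11 months: F = S·e^((r − q)·T), (r − q) = 0.0756 − 0.0073 = 0.0683
F = 9023.8 · e^(0.0683 × 11/12) = 9023.8 × 1.06460979 = 9606.8258
Value of long forward = (F − K)·e^(−rT) = (9606.8258 − 9656.5) · e^(−0.0756·11/12)
= -49.6742 × 0.93304672 = -46.35

-46.35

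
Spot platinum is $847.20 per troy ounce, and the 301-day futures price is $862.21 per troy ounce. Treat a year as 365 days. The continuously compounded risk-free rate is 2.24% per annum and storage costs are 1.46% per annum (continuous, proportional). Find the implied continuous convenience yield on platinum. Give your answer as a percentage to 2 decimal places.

F = S·e^((r+u−y)T) ⇒ (r+u−y) = ln(F/S)/T
ln(862.21/847.20) = 0.017562; /T ⇒ 0.021296
y = r + u − ln(F/S)/T = 0.0224 + 0.0146 − 0.021296 = 0.015704
y = 1.57%

1.57%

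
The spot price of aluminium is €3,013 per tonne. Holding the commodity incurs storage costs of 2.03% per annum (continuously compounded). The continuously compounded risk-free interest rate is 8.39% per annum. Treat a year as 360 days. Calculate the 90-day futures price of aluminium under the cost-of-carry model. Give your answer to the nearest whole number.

Net carry = r + u − y = 0.0839 + 0.0203 − 0.0000 = 0.1042
F = S·e^((r+u−y)T) = 3013 · e^(0.1042 × 90/360) = 3013 · e^0.026050
= 3013 × 1.026392 = €3,093 per tonne

€3,093 per tonne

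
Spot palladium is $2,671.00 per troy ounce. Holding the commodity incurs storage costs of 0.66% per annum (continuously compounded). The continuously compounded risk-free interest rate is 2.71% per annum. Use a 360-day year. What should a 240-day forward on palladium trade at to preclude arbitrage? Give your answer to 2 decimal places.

$2,731.69 per troy ounce

Net carry = r + u − y = 0.0271 + 0.0066 − 0.0000 = 0.0337
F = S·e^((r+u−y)T) = 2671.00 · e^(0.0337 × 240/360) = 2671.00 · e^0.02246667
= 2671.00 × 1.02272095 = $2,731.69 per troy ounce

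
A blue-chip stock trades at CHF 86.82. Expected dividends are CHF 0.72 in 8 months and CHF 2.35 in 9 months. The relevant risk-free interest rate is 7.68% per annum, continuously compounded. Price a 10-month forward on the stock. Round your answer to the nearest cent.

CHF 89.46

PV(dividends) I = 0.72·e^(−0.0768·8/12) + 2.35·e^(−0.0768·9/12)
I = 0.6841 + 2.2185 = 2.9026
F = (S − I)·e^(rT) = (86.82 − 2.9026) · e^(0.0768·10/12)
= 83.9174 · e^0.064000 = 83.9174 × 1.066092 = CHF 89.46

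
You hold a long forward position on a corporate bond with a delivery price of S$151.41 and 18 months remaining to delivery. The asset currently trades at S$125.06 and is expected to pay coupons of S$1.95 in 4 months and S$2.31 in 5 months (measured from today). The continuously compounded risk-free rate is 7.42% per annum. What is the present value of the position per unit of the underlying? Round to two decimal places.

PV(remaining coupons) I = 1.95·e^(−0.0742·4/12) + 2.31·e^(−0.0742·5/12) = 4.1420
Current forward F = (S − I)·e^(rT) = (125.06 − 4.1420)·e^(0.0742·18/12) = 120.9180 × 1.117730 = 135.1537
Value (long) = (F − K)·e^(−rT) = (135.1537 − 151.41) × 0.894670 = -14.5440
Value = -S$14.54

-S$14.54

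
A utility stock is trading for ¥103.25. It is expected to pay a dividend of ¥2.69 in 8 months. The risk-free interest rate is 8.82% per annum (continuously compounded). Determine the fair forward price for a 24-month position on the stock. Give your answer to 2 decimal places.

¥120.14

PV(dividends) I = 2.69·e^(−0.0882·8/12)
I = 2.5364
F = (S − I)·e^(rT) = (103.25 − 2.5364) · e^(0.0882·24/12)
= 100.7136 · e^0.176400 = 100.7136 × 1.192915 = ¥120.14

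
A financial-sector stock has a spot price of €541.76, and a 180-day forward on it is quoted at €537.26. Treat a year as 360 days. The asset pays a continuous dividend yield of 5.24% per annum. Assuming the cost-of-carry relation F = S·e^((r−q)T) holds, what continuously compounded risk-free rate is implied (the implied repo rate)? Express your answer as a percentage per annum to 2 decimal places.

From F = S·e^((r−q)T): (r − q) = ln(F/S)/T
ln(537.26/541.76) = ln(0.991694) = -0.008341
(r − q) = -0.008341 / (180/360) = -0.016682
r = ln(F/S)/T + q = -0.016682 + 0.0524 = 0.035718
r = 3.57%

3.57%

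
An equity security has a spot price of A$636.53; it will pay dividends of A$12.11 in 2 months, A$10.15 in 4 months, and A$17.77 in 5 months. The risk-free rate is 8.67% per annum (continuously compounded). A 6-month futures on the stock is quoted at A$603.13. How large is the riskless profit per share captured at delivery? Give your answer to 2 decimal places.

PV(dividends) I = 12.11·e^(−0.0867·2/12) + 10.15·e^(−0.0867·4/12) + 17.77·e^(−0.0867·5/12) = 38.9366
Fair futures F* = (S − I)·e^(rT) = (636.53 − 38.9366)·e^0.043350 = 597.5934 × 1.044303 = 624.0686
Market A$603.13 < fair 624.0686: forward underpriced → reverse cash-and-carry (short the stock, invest proceeds at r, pay the dividends, go long the forward).
Profit at T = |F_mkt − F*| = |603.13 − 624.0686| = A$20.94 per share

A$20.94 per share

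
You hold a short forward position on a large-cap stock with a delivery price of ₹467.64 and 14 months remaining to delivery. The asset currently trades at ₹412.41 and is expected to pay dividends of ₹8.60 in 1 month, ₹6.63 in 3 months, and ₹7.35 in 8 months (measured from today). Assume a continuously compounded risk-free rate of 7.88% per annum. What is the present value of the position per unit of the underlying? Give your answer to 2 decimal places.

₹36.17

PV(remaining dividends) I = 8.60·e^(−0.0788·1/12) + 6.63·e^(−0.0788·3/12) + 7.35·e^(−0.0788·8/12) = 22.0182
Current forward F = (S − I)·e^(rT) = (412.41 − 22.0182)·e^(0.0788·14/12) = 390.3918 × 1.096292 = 427.9834
Value (long) = (F − K)·e^(−rT) = (427.9834 − 467.64) × 0.912166 = -36.1734
Short position value = −(long value) = ₹36.17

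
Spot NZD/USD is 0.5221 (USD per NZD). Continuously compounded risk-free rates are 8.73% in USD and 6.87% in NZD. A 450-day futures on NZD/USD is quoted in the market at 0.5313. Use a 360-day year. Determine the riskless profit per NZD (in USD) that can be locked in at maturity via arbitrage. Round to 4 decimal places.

Fair futures: F* = S·e^(carry·T), with carry = (r_USD − r_NZD) = 0.0873 − 0.0687 = 0.0186
F* = 0.5221 · e^(0.0186 × 450/360) = 0.5221 · e^0.023250 = 0.5221 × 1.023522 = 0.5344
Market 0.5313 < fair 0.5344: forward underpriced → reverse cash-and-carry (short spot, go long the forward).
At maturity, profit = |F_mkt − F*| = |0.5313 − 0.5344| = 0.0031 per NZD (in USD)

0.0031 per NZD (in USD)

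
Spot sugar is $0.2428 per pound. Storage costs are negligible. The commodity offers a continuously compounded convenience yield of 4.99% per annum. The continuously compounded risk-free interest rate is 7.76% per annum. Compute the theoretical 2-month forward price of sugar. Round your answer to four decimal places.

Net carry = r + u − y = 0.0776 + 0.0000 − 0.0499 = 0.0277
F = S·e^((r+u−y)T) = 0.2428 · e^(0.0277 × 2/12) = 0.2428 · e^0.004617
= 0.2428 × 1.004628 = $0.2439 per pound

$0.2439 per pound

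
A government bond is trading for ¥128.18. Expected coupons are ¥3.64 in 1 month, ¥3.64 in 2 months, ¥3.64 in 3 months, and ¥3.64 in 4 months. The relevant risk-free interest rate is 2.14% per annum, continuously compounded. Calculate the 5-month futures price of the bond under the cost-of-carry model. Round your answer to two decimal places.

¥114.70

PV(coupons) I = 3.64·e^(−0.0214·1/12) + 3.64·e^(−0.0214·2/12) + 3.64·e^(−0.0214·3/12) + 3.64·e^(−0.0214·4/12)
I = 3.6335 + 3.6270 + 3.6206 + 3.6141 = 14.4952
F = (S − I)·e^(rT) = (128.18 − 14.4952) · e^(0.0214·5/12)
= 113.6848 · e^0.008917 = 113.6848 × 1.008957 = ¥114.70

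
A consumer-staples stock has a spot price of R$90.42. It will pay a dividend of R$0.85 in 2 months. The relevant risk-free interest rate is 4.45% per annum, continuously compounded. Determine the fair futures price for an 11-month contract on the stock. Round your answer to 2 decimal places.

PV(dividends) I = 0.85·e^(−0.0445·2/12)
I = 0.8437
F = (S − I)·e^(rT) = (90.42 − 0.8437) · e^(0.0445·11/12)
= 89.5763 · e^0.040792 = 89.5763 × 1.041635 = R$93.31

R$93.31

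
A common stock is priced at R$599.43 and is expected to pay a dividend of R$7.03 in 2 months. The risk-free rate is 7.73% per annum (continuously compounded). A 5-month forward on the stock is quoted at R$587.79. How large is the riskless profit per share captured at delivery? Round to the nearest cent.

R$24.09 per share

PV(dividends) I = 7.03·e^(−0.0773·2/12) = 6.9400
Fair forward F* = (S − I)·e^(rT) = (599.43 − 6.9400)·e^0.032208 = 592.4900 × 1.032732 = 611.8834
Market R$587.79 < fair 611.8834: forward underpriced → reverse cash-and-carry (short the stock, invest proceeds at r, pay the dividends, go long the forward).
Profit at T = |F_mkt − F*| = |587.79 − 611.8834| = R$24.09 per share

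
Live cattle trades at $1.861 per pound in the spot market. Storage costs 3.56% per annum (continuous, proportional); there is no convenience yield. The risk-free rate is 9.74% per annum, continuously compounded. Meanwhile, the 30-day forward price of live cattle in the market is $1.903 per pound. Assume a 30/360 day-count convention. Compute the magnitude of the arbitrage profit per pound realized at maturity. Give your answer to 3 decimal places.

Fair forward: F* = S·e^(carry·T), with carry = (r + u) = 0.0974 + 0.0356 = 0.1330
F* = 1.861 · e^(0.1330 × 30/360) = 1.861 · e^0.011083 = 1.861 × 1.011145 = $1.8817
Market $1.903 > fair $1.8817: forward overpriced → cash-and-carry (buy spot, short the forward).
At maturity, profit = |F_mkt − F*| = |1.903 − 1.8817| = $0.021 per pound

$0.021 per pound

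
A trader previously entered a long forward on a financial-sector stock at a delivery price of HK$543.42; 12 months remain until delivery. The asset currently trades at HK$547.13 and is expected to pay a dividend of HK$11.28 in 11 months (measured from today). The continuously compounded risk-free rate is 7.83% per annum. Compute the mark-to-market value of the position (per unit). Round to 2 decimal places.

PV(remaining dividends) I = 11.28·e^(−0.0783·11/12) = 10.4988
Current forward F = (S − I)·e^(rT) = (547.13 − 10.4988)·e^(0.0783·12/12) = 536.6312 × 1.081447 = 580.3382
Value (long) = (F − K)·e^(−rT) = (580.3382 − 543.42) × 0.924687 = 34.1378
Value = HK$34.14

HK$34.14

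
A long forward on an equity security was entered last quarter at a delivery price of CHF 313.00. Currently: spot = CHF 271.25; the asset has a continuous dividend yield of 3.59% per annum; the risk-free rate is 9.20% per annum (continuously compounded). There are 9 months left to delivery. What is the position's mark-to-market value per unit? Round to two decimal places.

Current fair forward for the remaining 9 months: F = S·e^((r − q)·T), (r − q) = 0.0920 − 0.0359 = 0.0561
F = 271.25 · e^(0.0561 × 9/12) = 271.25 × 1.042973 = 282.9064
Value of long forward = (F − K)·e^(−rT) = (282.9064 − 313.00) · e^(−0.0920·9/12)
= -30.0936 × 0.933327 = -28.09

-CHF 28.09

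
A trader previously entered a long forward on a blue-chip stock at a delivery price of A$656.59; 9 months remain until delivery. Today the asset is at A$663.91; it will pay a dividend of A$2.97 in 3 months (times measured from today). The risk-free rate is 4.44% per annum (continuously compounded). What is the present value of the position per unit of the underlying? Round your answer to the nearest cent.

PV(remaining dividends) I = 2.97·e^(−0.0444·3/12) = 2.9372
Current forward F = (S − I)·e^(rT) = (663.91 − 2.9372)·e^(0.0444·9/12) = 660.9728 × 1.033861 = 683.3540
Value (long) = (F − K)·e^(−rT) = (683.3540 − 656.59) × 0.967248 = 25.8874
Value = A$25.89

A$25.89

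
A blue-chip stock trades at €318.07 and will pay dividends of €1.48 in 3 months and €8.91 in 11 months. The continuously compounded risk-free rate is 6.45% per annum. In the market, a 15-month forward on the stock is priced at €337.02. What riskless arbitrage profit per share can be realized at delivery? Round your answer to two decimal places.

€2.93 per share

PV(dividends) I = 1.48·e^(−0.0645·3/12) + 8.91·e^(−0.0645·11/12) = 9.8548
Fair forward F* = (S − I)·e^(rT) = (318.07 − 9.8548)·e^0.080625 = 308.2152 × 1.083964 = 334.0942
Market €337.02 > fair 334.0942: forward overpriced → cash-and-carry (borrow at r, buy the stock and collect the dividends, short the forward).
Profit at T = |F_mkt − F*| = |337.02 − 334.0942| = €2.93 per share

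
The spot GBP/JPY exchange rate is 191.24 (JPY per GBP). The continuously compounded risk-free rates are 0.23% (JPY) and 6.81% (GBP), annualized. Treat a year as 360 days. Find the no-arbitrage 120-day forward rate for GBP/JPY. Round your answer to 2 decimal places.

F = S·e^((r_JPY − r_GBP)T) = 191.24 · e^((0.0023 − 0.0681) × 120/360)
= 191.24 · e^-0.021933 = 191.24 × 0.978306
F = 187.09 JPY per GBP

187.09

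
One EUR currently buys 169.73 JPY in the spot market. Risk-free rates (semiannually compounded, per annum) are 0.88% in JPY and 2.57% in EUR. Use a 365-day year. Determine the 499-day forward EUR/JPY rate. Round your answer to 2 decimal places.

By covered interest parity, F = S · (1+r_JPY/2)^(2T) / (1+r_EUR/2)^(2T)
= 169.73 × 1.012077 / 1.035528 = 169.73 × 0.977354
F = 165.89 JPY per EUR

165.89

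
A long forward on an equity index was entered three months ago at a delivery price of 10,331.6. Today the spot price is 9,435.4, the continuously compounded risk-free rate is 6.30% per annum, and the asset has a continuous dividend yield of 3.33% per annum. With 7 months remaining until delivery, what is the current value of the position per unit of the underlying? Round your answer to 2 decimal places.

Current fair forward for the remaining 7 months: F = S·e^((r − q)·T), (r − q) = 0.0630 − 0.0333 = 0.0297
F = 9435.4 · e^(0.0297 × 7/12) = 9435.4 × 1.01747595 = 9600.2926
Value of long forward = (F − K)·e^(−rT) = (9600.2926 − 10331.6) · e^(−0.0630·7/12)
= -731.3074 × 0.96391708 = -704.92

-704.92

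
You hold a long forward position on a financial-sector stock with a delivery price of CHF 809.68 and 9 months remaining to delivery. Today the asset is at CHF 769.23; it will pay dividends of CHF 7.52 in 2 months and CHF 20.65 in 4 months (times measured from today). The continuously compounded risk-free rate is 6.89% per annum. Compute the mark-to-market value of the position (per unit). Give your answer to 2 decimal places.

PV(remaining dividends) I = 7.52·e^(−0.0689·2/12) + 20.65·e^(−0.0689·4/12) = 27.6153
Current forward F = (S − I)·e^(rT) = (769.23 − 27.6153)·e^(0.0689·9/12) = 741.6147 × 1.053033 = 780.9448
Value (long) = (F − K)·e^(−rT) = (780.9448 − 809.68) × 0.949637 = -27.2880
Value = -CHF 27.29

-CHF 27.29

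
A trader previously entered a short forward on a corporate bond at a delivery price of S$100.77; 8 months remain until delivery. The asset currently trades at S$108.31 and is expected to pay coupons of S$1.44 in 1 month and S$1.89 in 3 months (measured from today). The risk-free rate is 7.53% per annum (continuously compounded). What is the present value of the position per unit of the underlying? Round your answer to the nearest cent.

-S$9.19

PV(remaining coupons) I = 1.44·e^(−0.0753·1/12) + 1.89·e^(−0.0753·3/12) = 3.2857
Current forward F = (S − I)·e^(rT) = (108.31 − 3.2857)·e^(0.0753·8/12) = 105.0243 × 1.051481 = 110.4311
Value (long) = (F − K)·e^(−rT) = (110.4311 − 100.77) × 0.951039 = 9.1881
Short position value = −(long value) = -S$9.19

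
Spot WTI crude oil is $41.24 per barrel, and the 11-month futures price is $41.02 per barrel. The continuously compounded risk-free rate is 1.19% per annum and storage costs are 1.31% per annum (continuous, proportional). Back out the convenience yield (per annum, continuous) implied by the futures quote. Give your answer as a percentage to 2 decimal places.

F = S·e^((r+u−y)T) ⇒ (r+u−y) = ln(F/S)/T
ln(41.02/41.24) = -0.005349; /T ⇒ -0.005835
y = r + u − ln(F/S)/T = 0.0119 + 0.0131 + 0.005835 = 0.030835
y = 3.08%

3.08%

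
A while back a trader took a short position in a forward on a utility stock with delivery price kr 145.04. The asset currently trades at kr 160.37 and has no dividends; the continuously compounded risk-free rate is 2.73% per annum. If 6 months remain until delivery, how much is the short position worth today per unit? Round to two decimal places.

Current fair forward for the remaining 6 months: F = S·e^(r·T), r = 0.0273
F = 160.37 · e^(0.0273 × 6/12) = 160.37 × 1.013744 = 162.5741
Value of long forward = (F − K)·e^(−rT) = (162.5741 − 145.04) · e^(−0.0273·6/12)
= 17.5341 × 0.986443 = 17.30
Short position value = −(long value) = -kr 17.30

-kr 17.30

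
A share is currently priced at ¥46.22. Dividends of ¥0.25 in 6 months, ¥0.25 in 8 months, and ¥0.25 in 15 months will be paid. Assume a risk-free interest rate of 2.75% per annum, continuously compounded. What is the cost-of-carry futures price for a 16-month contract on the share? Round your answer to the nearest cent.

PV(dividends) I = 0.25·e^(−0.0275·6/12) + 0.25·e^(−0.0275·8/12) + 0.25·e^(−0.0275·15/12)
I = 0.2466 + 0.2455 + 0.2416 = 0.7337
F = (S − I)·e^(rT) = (46.22 − 0.7337) · e^(0.0275·16/12)
= 45.4863 · e^0.036667 = 45.4863 × 1.037348 = ¥47.19

¥47.19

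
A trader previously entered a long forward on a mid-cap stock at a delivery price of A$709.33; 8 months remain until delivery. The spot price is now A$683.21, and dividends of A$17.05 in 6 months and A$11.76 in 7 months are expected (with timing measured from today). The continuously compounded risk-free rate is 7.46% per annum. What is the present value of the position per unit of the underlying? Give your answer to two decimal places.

-A$19.39

PV(remaining dividends) I = 17.05·e^(−0.0746·6/12) + 11.76·e^(−0.0746·7/12) = 27.6850
Current forward F = (S − I)·e^(rT) = (683.21 − 27.6850)·e^(0.0746·8/12) = 655.5250 × 1.050991 = 688.9509
Value (long) = (F − K)·e^(−rT) = (688.9509 − 709.33) × 0.951483 = -19.3904
Value = -A$19.39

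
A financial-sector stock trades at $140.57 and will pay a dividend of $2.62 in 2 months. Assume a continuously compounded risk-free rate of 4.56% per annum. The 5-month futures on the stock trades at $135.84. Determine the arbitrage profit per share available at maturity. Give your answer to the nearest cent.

PV(dividends) I = 2.62·e^(−0.0456·2/12) = 2.6002
Fair futures F* = (S − I)·e^(rT) = (140.57 − 2.6002)·e^0.019000 = 137.9698 × 1.019182 = 140.6163
Market $135.84 < fair 140.6163: forward underpriced → reverse cash-and-carry (short the stock, invest proceeds at r, pay the dividends, go long the forward).
Profit at T = |F_mkt − F*| = |135.84 − 140.6163| = $4.78 per share

$4.78 per share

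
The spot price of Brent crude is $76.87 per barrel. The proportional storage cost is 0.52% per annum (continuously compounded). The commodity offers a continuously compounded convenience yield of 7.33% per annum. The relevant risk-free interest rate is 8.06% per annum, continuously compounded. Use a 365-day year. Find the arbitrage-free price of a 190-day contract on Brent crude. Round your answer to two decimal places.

Net carry = r + u − y = 0.0806 + 0.0052 − 0.0733 = 0.0125
F = S·e^((r+u−y)T) = 76.87 · e^(0.0125 × 190/365) = 76.87 · e^0.006507
= 76.87 × 1.006528 = $77.37 per barrel

$77.37 per barrel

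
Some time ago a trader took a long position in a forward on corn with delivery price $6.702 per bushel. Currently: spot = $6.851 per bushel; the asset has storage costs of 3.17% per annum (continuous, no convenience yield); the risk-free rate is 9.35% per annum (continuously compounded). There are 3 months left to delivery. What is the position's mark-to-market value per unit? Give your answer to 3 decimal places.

Current fair forward for the remaining 3 months: F = S·e^((r + u)·T), (r + u) = 0.0935 + 0.0317 = 0.1252
F = 6.851 · e^(0.1252 × 3/12) = 6.851 × 1.031795 = 7.0688
Value of long forward = (F − K)·e^(−rT) = (7.0688 − 6.702) · e^(−0.0935·3/12)
= 0.3668 × 0.976896 = 0.358

$0.358 per bushel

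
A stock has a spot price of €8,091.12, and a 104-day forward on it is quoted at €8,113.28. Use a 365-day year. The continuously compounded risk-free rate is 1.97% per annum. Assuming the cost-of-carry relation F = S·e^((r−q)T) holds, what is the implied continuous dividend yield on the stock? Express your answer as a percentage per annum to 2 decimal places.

1.01%

From F = S·e^((r−q)T): (r − q) = ln(F/S)/T
ln(8113.28/8091.12) = ln(1.002739) = 0.002735
(r − q) = 0.002735 / (104/365) = 0.009599
q = r − ln(F/S)/T = 0.0197 − 0.009599 = 0.010101
q = 1.01%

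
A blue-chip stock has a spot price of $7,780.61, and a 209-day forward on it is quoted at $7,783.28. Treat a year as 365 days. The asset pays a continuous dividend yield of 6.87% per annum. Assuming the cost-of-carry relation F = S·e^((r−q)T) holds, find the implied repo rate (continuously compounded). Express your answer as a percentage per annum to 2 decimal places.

From F = S·e^((r−q)T): (r − q) = ln(F/S)/T
ln(7783.28/7780.61) = ln(1.000343) = 0.000343
(r − q) = 0.000343 / (209/365) = 0.000599
r = ln(F/S)/T + q = 0.000599 + 0.0687 = 0.069299
r = 6.93%

6.93%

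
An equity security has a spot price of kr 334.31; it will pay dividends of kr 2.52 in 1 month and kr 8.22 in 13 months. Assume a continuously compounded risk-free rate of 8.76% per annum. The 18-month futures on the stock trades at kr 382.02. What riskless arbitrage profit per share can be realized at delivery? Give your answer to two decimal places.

kr 12.14 per share

PV(dividends) I = 2.52·e^(−0.0876·1/12) + 8.22·e^(−0.0876·13/12) = 9.9775
Fair futures F* = (S − I)·e^(rT) = (334.31 − 9.9775)·e^0.131400 = 324.3325 × 1.140424 = 369.8766
Market kr 382.02 > fair 369.8766: forward overpriced → cash-and-carry (borrow at r, buy the stock and collect the dividends, short the forward).
Profit at T = |F_mkt − F*| = |382.02 − 369.8766| = kr 12.14 per share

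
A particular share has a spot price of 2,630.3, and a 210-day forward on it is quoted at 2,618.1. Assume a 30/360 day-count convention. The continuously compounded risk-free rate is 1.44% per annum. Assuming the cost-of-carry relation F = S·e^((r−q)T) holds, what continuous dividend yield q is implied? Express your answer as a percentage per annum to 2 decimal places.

2.24%

From F = S·e^((r−q)T): (r − q) = ln(F/S)/T
ln(2618.1/2630.3) = ln(0.995362) = -0.004649
(r − q) = -0.004649 / (210/360) = -0.007970
q = r − ln(F/S)/T = 0.0144 + 0.007970 = 0.022370
q = 2.24%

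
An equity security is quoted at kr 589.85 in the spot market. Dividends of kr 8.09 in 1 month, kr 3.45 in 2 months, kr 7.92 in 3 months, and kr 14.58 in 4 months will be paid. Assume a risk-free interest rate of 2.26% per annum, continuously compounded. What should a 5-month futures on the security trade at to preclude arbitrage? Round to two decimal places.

kr 561.25

PV(dividends) I = 8.09·e^(−0.0226·1/12) + 3.45·e^(−0.0226·2/12) + 7.92·e^(−0.0226·3/12) + 14.58·e^(−0.0226·4/12)
I = 8.0748 + 3.4370 + 7.8754 + 14.4706 = 33.8578
F = (S − I)·e^(rT) = (589.85 − 33.8578) · e^(0.0226·5/12)
= 555.9922 · e^0.009417 = 555.9922 × 1.009461 = kr 561.25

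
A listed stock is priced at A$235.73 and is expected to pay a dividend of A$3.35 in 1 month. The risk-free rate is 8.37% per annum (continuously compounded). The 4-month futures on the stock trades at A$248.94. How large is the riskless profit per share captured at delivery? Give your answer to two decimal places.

PV(dividends) I = 3.35·e^(−0.0837·1/12) = 3.3267
Fair futures F* = (S − I)·e^(rT) = (235.73 − 3.3267)·e^0.027900 = 232.4033 × 1.028293 = 238.9787
Market A$248.94 > fair 238.9787: forward overpriced → cash-and-carry (borrow at r, buy the stock and collect the dividends, short the forward).
Profit at T = |F_mkt − F*| = |248.94 − 238.9787| = A$9.96 per share

A$9.96 per share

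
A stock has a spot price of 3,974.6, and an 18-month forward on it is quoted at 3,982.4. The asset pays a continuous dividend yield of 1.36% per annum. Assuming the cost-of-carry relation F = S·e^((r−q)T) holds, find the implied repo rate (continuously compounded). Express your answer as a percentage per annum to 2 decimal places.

1.49%

From F = S·e^((r−q)T): (r − q) = ln(F/S)/T
ln(3982.4/3974.6) = ln(1.001962) = 0.001960
(r − q) = 0.001960 / (18/12) = 0.001307
r = ln(F/S)/T + q = 0.001307 + 0.0136 = 0.014907
r = 1.49%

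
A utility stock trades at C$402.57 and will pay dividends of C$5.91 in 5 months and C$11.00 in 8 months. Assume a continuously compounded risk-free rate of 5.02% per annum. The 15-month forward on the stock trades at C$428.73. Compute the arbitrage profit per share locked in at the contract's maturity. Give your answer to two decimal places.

PV(dividends) I = 5.91·e^(−0.0502·5/12) + 11.00·e^(−0.0502·8/12) = 16.4256
Fair forward F* = (S − I)·e^(rT) = (402.57 − 16.4256)·e^0.062750 = 386.1444 × 1.064761 = 411.1515
Market C$428.73 > fair 411.1515: forward overpriced → cash-and-carry (borrow at r, buy the stock and collect the dividends, short the forward).
Profit at T = |F_mkt − F*| = |428.73 − 411.1515| = C$17.58 per share

C$17.58 per share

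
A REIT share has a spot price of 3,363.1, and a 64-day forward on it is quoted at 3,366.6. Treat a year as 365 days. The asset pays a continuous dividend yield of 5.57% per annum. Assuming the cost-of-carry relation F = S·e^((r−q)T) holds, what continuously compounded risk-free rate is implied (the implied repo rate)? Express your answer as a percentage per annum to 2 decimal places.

From F = S·e^((r−q)T): (r − q) = ln(F/S)/T
ln(3366.6/3363.1) = ln(1.001041) = 0.001040
(r − q) = 0.001040 / (64/365) = 0.005931
r = ln(F/S)/T + q = 0.005931 + 0.0557 = 0.061631
r = 6.16%

6.16%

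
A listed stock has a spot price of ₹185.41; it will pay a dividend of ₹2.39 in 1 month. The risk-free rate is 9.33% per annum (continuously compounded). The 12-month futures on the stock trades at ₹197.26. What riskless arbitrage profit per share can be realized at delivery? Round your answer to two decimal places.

PV(dividends) I = 2.39·e^(−0.0933·1/12) = 2.3715
Fair futures F* = (S − I)·e^(rT) = (185.41 − 2.3715)·e^0.093300 = 183.0385 × 1.097791 = 200.9380
Market ₹197.26 < fair 200.9380: forward underpriced → reverse cash-and-carry (short the stock, invest proceeds at r, pay the dividends, go long the forward).
Profit at T = |F_mkt − F*| = |197.26 − 200.9380| = ₹3.68 per share

₹3.68 per share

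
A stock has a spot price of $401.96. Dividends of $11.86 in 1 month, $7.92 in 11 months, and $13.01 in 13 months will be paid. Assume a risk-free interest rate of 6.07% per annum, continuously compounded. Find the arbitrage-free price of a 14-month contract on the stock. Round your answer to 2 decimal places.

$397.67

PV(dividends) I = 11.86·e^(−0.0607·1/12) + 7.92·e^(−0.0607·11/12) + 13.01·e^(−0.0607·13/12)
I = 11.8002 + 7.4914 + 12.1820 = 31.4736
F = (S − I)·e^(rT) = (401.96 − 31.4736) · e^(0.0607·14/12)
= 370.4864 · e^0.070817 = 370.4864 × 1.073385 = $397.67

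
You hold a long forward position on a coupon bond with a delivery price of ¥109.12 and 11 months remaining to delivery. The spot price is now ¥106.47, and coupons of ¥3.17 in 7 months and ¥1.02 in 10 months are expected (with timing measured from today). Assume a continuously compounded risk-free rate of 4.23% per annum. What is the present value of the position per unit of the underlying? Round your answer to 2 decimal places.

-¥2.58

PV(remaining coupons) I = 3.17·e^(−0.0423·7/12) + 1.02·e^(−0.0423·10/12) = 4.0774
Current forward F = (S − I)·e^(rT) = (106.47 − 4.0774)·e^(0.0423·11/12) = 102.3926 × 1.039537 = 106.4409
Value (long) = (F − K)·e^(−rT) = (106.4409 − 109.12) × 0.961967 = -2.5772
Value = -¥2.58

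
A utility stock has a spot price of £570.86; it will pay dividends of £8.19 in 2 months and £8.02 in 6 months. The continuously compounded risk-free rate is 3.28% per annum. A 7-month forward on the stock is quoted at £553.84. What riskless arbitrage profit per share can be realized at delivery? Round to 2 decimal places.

PV(dividends) I = 8.19·e^(−0.0328·2/12) + 8.02·e^(−0.0328·6/12) = 16.0349
Fair forward F* = (S − I)·e^(rT) = (570.86 − 16.0349)·e^0.019133 = 554.8251 × 1.019317 = 565.5427
Market £553.84 < fair 565.5427: forward underpriced → reverse cash-and-carry (short the stock, invest proceeds at r, pay the dividends, go long the forward).
Profit at T = |F_mkt − F*| = |553.84 − 565.5427| = £11.70 per share

£11.70 per share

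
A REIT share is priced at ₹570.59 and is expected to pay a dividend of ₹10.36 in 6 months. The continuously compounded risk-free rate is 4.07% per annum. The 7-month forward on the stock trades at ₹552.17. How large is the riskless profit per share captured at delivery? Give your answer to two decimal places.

₹21.73 per share

PV(dividends) I = 10.36·e^(−0.0407·6/12) = 10.1513
Fair forward F* = (S − I)·e^(rT) = (570.59 − 10.1513)·e^0.023742 = 560.4387 × 1.024026 = 573.9038
Market ₹552.17 < fair 573.9038: forward underpriced → reverse cash-and-carry (short the stock, invest proceeds at r, pay the dividends, go long the forward).
Profit at T = |F_mkt − F*| = |552.17 − 573.9038| = ₹21.73 per share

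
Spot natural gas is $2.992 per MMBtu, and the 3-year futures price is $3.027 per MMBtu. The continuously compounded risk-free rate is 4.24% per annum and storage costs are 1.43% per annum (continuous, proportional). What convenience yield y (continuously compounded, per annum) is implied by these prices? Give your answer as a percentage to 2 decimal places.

F = S·e^((r+u−y)T) ⇒ (r+u−y) = ln(F/S)/T
ln(3.027/2.992) = 0.011630; /T ⇒ 0.003877
y = r + u − ln(F/S)/T = 0.0424 + 0.0143 − 0.003877 = 0.052823
y = 5.28%

5.28%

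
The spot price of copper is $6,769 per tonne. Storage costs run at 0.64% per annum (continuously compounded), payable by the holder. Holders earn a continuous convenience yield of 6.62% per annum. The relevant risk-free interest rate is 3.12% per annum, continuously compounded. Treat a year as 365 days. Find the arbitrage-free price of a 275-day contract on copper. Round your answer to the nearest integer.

$6,625 per tonne

Net carry = r + u − y = 0.0312 + 0.0064 − 0.0662 = -0.0286
F = S·e^((r+u−y)T) = 6769 · e^(-0.0286 × 275/365) = 6769 · e^-0.021548
= 6769 × 0.978682 = $6,625 per tonne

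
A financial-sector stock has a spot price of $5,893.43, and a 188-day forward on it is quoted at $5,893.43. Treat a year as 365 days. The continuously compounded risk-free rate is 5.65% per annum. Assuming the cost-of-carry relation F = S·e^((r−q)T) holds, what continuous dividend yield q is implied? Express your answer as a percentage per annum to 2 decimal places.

5.65%

From F = S·e^((r−q)T): (r − q) = ln(F/S)/T
ln(5893.43/5893.43) = ln(1.000000) = 0.000000
(r − q) = 0.000000 / (188/365) = 0.000000
q = r − ln(F/S)/T = 0.0565 + 0.000000 = 0.056500
q = 5.65%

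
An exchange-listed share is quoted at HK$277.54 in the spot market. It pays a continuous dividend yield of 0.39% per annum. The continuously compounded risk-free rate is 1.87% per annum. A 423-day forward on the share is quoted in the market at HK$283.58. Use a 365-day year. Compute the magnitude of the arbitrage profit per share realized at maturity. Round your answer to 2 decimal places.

HK$1.24 per share

Fair forward: F* = S·e^(carry·T), with carry = (r − q) = 0.0187 − 0.0039 = 0.0148
F* = 277.54 · e^(0.0148 × 423/365) = 277.54 · e^0.017152 = 277.54 × 1.017300 = HK$282.3414
Market HK$283.58 > fair HK$282.3414: forward overpriced → cash-and-carry (buy spot, short the forward).
At maturity, profit = |F_mkt − F*| = |283.58 − 282.3414| = HK$1.24 per share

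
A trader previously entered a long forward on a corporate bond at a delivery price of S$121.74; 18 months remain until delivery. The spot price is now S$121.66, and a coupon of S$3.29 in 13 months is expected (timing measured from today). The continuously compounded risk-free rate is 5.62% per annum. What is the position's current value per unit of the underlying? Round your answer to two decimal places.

PV(remaining coupons) I = 3.29·e^(−0.0562·13/12) = 3.0957
Current forward F = (S − I)·e^(rT) = (121.66 − 3.0957)·e^(0.0562·18/12) = 118.5643 × 1.087955 = 128.9926
Value (long) = (F − K)·e^(−rT) = (128.9926 − 121.74) × 0.919155 = 6.6663
Value = S$6.67

S$6.67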